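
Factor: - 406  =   - 2^1*7^1 * 29^1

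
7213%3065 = 1083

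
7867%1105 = 132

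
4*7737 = 30948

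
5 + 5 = 10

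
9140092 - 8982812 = 157280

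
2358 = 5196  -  2838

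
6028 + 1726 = 7754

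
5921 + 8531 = 14452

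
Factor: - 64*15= - 2^6*3^1*5^1=- 960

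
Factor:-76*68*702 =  - 3627936 =-2^5 * 3^3 * 13^1*17^1 * 19^1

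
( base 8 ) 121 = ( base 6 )213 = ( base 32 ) 2h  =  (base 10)81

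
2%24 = 2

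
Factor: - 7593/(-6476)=2^ ( - 2)*3^1*1619^(-1 )*2531^1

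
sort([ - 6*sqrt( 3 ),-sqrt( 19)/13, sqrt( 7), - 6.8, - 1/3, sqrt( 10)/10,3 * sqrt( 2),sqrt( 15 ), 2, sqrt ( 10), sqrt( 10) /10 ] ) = [ - 6*sqrt(3), - 6.8, - sqrt( 19)/13, - 1/3 , sqrt(10)/10 , sqrt( 10)/10, 2, sqrt( 7 ), sqrt( 10), sqrt (15),  3*sqrt( 2) ] 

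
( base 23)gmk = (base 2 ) 10001100011110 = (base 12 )5252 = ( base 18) 19d8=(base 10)8990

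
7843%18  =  13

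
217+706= 923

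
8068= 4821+3247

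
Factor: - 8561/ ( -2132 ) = 2^ (  -  2)*7^1*13^ ( - 1 )*41^( - 1 )*1223^1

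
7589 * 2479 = 18813131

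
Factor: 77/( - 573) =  - 3^( - 1) * 7^1*11^1 * 191^( - 1)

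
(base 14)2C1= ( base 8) 1061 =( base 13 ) 342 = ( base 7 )1431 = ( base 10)561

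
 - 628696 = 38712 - 667408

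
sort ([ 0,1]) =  [ 0,1] 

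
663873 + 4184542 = 4848415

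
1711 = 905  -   - 806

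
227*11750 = 2667250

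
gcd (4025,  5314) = 1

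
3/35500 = 3/35500 = 0.00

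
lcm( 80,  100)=400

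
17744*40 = 709760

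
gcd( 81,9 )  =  9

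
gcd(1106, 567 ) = 7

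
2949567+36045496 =38995063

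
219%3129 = 219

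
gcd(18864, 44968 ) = 8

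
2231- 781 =1450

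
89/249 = 89/249 = 0.36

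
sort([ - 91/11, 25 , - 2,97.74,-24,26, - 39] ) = [ - 39, -24 ,- 91/11, - 2 , 25, 26, 97.74 ] 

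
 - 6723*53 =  - 356319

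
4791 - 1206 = 3585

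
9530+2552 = 12082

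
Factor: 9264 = 2^4*3^1*193^1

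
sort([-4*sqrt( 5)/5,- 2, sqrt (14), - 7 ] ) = [  -  7, - 2, - 4*sqrt( 5)/5,  sqrt ( 14 ) ]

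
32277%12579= 7119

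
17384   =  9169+8215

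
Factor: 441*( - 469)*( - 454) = 2^1*3^2*7^3*67^1*227^1 = 93900366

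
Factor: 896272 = 2^4*13^1*31^1*139^1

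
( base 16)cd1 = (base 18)A25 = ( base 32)36H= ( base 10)3281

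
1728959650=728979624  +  999980026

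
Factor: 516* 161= 83076 = 2^2*3^1*7^1*23^1 * 43^1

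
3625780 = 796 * 4555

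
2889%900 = 189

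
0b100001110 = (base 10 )270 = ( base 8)416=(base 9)330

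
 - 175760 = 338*( - 520 )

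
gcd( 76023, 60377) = 1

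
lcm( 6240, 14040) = 56160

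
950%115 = 30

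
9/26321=9/26321  =  0.00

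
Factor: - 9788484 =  - 2^2*3^1*239^1*3413^1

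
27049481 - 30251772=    - 3202291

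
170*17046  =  2897820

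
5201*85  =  442085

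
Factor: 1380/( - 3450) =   -  2^1 *5^ (  -  1 )=- 2/5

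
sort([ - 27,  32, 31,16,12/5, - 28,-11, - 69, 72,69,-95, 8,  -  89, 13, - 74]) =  [ - 95, - 89, - 74, - 69, - 28,  -  27,-11, 12/5,8,13,16, 31,32, 69 , 72]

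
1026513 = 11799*87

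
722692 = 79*9148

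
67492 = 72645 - 5153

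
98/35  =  2 + 4/5 = 2.80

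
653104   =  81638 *8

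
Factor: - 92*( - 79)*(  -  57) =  - 2^2*3^1*19^1*23^1*79^1 = - 414276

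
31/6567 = 31/6567= 0.00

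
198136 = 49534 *4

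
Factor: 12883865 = 5^1*2576773^1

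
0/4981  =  0 = 0.00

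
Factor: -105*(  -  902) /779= 2^1 * 3^1 * 5^1*7^1 *11^1*19^(  -  1 ) =2310/19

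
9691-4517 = 5174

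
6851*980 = 6713980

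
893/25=35 + 18/25= 35.72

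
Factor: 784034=2^1*67^1 * 5851^1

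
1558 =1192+366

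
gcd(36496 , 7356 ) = 4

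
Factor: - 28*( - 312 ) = 2^5*3^1*7^1*13^1 = 8736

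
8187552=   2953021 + 5234531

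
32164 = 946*34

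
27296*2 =54592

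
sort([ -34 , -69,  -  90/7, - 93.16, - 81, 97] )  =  [ - 93.16 , - 81,-69,-34, - 90/7,97]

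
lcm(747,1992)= 5976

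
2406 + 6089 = 8495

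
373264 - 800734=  - 427470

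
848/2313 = 848/2313  =  0.37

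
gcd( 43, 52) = 1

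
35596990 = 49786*715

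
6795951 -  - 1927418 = 8723369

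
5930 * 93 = 551490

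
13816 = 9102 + 4714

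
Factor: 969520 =2^4*5^1*12119^1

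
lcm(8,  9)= 72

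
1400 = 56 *25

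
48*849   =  40752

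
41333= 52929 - 11596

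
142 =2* 71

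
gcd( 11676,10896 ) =12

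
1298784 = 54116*24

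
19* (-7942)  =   - 150898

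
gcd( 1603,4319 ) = 7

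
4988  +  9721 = 14709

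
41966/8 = 20983/4  =  5245.75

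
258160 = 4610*56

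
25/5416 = 25/5416 = 0.00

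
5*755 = 3775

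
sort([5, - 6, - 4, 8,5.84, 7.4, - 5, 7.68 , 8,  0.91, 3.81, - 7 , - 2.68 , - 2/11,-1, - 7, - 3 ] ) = [ - 7, - 7, - 6, - 5 ,- 4,-3, - 2.68, -1,  -  2/11, 0.91,3.81 , 5, 5.84, 7.4, 7.68, 8, 8]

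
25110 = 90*279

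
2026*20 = 40520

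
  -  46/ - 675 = 46/675 = 0.07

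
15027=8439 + 6588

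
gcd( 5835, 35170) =5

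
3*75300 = 225900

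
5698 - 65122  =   - 59424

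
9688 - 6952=2736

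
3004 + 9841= 12845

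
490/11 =490/11 = 44.55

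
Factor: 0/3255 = 0^1 = 0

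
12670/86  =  147+14/43= 147.33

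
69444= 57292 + 12152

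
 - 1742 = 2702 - 4444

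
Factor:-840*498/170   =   - 2^3*3^2* 7^1*17^( - 1)*83^1 = - 41832/17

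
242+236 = 478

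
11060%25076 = 11060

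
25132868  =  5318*4726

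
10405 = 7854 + 2551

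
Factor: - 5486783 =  - 31^1*379^1*467^1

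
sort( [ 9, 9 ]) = [ 9, 9]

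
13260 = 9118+4142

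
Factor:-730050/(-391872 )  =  2^ (-5)*5^2*13^ (  -  1)*31^1 = 775/416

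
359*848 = 304432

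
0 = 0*866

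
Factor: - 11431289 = - 73^1*156593^1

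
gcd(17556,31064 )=44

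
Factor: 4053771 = 3^2*103^1*4373^1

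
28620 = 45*636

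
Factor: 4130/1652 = 5/2 = 2^( - 1 )*5^1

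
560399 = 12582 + 547817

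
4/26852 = 1/6713 = 0.00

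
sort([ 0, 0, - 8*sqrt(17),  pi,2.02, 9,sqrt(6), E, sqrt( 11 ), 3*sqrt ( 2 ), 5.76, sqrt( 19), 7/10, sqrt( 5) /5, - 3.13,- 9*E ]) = [ - 8*sqrt ( 17), - 9*E, - 3.13, 0, 0,sqrt(5) /5, 7/10, 2.02, sqrt(6),E, pi, sqrt( 11), 3 * sqrt(2), sqrt( 19),5.76, 9] 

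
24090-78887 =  - 54797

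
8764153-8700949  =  63204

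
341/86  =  3+83/86 = 3.97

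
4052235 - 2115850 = 1936385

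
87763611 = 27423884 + 60339727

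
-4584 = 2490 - 7074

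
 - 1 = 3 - 4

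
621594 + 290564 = 912158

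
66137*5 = 330685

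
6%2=0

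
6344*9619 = 61022936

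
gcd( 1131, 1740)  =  87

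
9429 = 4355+5074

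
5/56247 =5/56247 = 0.00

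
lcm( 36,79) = 2844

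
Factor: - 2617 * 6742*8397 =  - 2^1*3^3*311^1 * 2617^1*3371^1 = -148155106158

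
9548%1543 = 290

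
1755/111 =15 + 30/37 = 15.81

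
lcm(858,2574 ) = 2574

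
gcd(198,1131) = 3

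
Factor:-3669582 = - 2^1*3^1*7^1*41^1*2131^1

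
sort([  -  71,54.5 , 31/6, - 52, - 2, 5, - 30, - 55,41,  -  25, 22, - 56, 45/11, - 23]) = [-71, - 56, - 55, - 52, - 30,-25,-23 , - 2, 45/11, 5, 31/6, 22,41,54.5] 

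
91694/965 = 91694/965  =  95.02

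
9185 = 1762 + 7423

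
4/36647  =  4/36647 = 0.00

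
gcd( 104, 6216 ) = 8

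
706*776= 547856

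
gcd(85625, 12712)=1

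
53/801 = 53/801 = 0.07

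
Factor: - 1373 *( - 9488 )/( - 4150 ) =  - 2^3*5^( - 2 )*83^( - 1)*593^1 *1373^1=- 6513512/2075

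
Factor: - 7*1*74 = - 2^1*7^1*37^1 = - 518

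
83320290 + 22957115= 106277405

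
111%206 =111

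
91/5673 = 91/5673=0.02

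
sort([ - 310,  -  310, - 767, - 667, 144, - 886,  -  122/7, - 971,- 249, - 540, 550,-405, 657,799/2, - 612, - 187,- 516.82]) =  [ - 971, - 886,  -  767 , - 667, - 612, - 540,-516.82, - 405, - 310, - 310, - 249, - 187,  -  122/7, 144, 799/2,550, 657 ]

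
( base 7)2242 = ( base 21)1HG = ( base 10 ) 814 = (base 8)1456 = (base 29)s2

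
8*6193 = 49544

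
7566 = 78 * 97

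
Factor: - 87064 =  - 2^3*10883^1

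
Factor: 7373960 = 2^3*5^1*11^1*16759^1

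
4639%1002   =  631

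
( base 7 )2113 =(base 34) lv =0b1011101001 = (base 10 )745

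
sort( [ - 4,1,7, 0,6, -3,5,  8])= [ - 4, - 3, 0, 1,5,6, 7,8 ] 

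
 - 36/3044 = - 9/761 = - 0.01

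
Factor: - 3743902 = - 2^1*1871951^1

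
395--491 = 886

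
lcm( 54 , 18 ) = 54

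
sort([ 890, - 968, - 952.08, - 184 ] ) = [- 968, - 952.08, - 184, 890]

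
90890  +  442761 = 533651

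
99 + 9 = 108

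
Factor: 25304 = 2^3 * 3163^1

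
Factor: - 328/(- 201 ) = 2^3 * 3^( - 1)*41^1*67^ ( - 1)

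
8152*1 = 8152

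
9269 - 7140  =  2129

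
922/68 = 13 + 19/34 = 13.56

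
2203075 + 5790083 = 7993158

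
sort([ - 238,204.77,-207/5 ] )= [-238,-207/5, 204.77]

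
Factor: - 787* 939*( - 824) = 2^3*3^1*103^1*313^1*787^1= 608930232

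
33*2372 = 78276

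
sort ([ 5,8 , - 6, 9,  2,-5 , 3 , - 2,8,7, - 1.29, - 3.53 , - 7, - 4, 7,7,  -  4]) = [-7, - 6, - 5 ,-4, - 4 , - 3.53 , -2, - 1.29 , 2, 3,5,7 , 7, 7,8, 8,9]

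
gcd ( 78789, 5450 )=1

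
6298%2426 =1446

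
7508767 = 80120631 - 72611864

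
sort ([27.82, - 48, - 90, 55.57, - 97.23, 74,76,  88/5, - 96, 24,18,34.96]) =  [ - 97.23, - 96, - 90, - 48,88/5,  18,24,27.82, 34.96,55.57, 74,76] 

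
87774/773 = 113 + 425/773 = 113.55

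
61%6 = 1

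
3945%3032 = 913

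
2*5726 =11452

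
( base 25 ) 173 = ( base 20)203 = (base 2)1100100011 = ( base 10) 803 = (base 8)1443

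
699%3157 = 699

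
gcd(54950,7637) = 7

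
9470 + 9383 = 18853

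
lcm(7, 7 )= 7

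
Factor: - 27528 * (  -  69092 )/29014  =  950982288/14507 = 2^4*3^1*23^1*31^1*37^1 *89^( - 1)*163^ (  -  1 )*751^1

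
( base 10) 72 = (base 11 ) 66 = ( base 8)110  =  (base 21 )39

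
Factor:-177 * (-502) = 88854 = 2^1*3^1*59^1*251^1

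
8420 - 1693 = 6727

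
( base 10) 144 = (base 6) 400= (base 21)6I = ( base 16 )90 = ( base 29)4s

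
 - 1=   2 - 3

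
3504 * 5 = 17520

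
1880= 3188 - 1308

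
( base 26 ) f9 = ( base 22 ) I3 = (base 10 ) 399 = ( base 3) 112210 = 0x18F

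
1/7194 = 1/7194 = 0.00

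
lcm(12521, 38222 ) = 726218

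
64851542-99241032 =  - 34389490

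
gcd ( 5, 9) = 1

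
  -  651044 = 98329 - 749373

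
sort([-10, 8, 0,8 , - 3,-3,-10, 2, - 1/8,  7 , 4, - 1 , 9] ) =[ -10,-10,-3, - 3, - 1,-1/8,  0, 2, 4,  7,  8, 8,9]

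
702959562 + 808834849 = 1511794411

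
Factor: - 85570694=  - 2^1 * 11^1 * 419^1 * 9283^1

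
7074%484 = 298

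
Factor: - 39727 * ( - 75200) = 2^6*5^2 * 47^1*39727^1 = 2987470400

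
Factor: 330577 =13^1*59^1*431^1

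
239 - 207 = 32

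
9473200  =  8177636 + 1295564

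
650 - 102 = 548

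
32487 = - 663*( - 49 ) 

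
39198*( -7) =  - 274386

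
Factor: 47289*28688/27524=2^2*3^1 *7^(- 1)*11^2*163^1*983^(-1) * 1433^1 = 339156708/6881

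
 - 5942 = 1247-7189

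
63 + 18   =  81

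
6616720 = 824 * 8030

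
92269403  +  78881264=171150667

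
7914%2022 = 1848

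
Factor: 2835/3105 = 21/23 = 3^1*7^1*23^( -1 ) 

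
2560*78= 199680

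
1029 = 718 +311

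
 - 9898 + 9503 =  - 395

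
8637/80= 107  +  77/80 = 107.96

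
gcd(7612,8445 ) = 1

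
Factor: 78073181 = 78073181^1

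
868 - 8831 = -7963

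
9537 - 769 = 8768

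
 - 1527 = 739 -2266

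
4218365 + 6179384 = 10397749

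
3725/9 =413 + 8/9 = 413.89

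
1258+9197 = 10455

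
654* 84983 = 55578882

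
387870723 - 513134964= - 125264241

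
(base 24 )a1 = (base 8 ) 361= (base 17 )E3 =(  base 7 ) 463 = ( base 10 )241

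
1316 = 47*28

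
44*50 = 2200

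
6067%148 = 147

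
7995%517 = 240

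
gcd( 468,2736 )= 36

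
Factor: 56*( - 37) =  - 2072=- 2^3*7^1* 37^1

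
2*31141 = 62282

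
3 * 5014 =15042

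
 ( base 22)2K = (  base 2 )1000000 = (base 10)64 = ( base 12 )54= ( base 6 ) 144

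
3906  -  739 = 3167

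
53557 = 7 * 7651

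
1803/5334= 601/1778=0.34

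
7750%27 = 1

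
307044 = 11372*27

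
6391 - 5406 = 985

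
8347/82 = 8347/82=   101.79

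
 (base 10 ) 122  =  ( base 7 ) 233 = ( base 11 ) 101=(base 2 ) 1111010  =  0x7a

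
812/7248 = 203/1812=0.11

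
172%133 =39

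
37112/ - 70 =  - 18556/35 = - 530.17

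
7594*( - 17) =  - 129098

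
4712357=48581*97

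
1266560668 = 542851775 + 723708893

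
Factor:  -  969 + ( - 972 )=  - 1941 = - 3^1*647^1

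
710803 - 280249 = 430554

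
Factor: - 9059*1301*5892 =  - 69441692028 = - 2^2*3^1*491^1*1301^1*9059^1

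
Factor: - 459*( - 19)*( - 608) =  - 5302368= - 2^5*3^3*17^1 * 19^2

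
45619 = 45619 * 1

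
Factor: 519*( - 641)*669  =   - 222562251 = - 3^2*173^1*223^1 *641^1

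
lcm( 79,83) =6557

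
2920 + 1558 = 4478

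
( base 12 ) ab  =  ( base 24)5B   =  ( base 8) 203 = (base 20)6b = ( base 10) 131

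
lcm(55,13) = 715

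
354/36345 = 118/12115 = 0.01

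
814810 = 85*9586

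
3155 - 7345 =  - 4190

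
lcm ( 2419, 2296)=135464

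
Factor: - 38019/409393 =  - 69/743 = - 3^1*23^1*743^( - 1)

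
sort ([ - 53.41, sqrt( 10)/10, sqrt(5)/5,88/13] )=[ - 53.41,  sqrt( 10) /10,sqrt ( 5)/5, 88/13 ] 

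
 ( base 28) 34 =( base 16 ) 58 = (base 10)88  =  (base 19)4C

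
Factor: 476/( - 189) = -2^2*3^( - 3) * 17^1 = - 68/27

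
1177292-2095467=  - 918175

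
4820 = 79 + 4741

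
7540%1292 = 1080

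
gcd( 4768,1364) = 4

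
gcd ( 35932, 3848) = 52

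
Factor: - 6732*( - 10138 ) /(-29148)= -5687418/2429=- 2^1*3^1*7^( - 1)*11^1 * 17^1*37^1 * 137^1 *347^ (-1)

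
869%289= 2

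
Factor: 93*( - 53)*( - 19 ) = 3^1*19^1 *31^1*53^1 = 93651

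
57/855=1/15 = 0.07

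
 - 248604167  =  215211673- 463815840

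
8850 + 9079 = 17929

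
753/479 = 753/479 = 1.57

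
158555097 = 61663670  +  96891427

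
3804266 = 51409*74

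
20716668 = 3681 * 5628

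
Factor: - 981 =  - 3^2*109^1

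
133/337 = 133/337  =  0.39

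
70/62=35/31= 1.13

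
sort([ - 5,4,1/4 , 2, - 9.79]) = [ - 9.79, - 5,  1/4,  2 , 4]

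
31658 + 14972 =46630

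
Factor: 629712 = 2^4 *3^2 * 4373^1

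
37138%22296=14842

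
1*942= 942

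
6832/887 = 6832/887 = 7.70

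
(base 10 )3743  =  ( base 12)21BB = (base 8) 7237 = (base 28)4LJ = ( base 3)12010122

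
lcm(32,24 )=96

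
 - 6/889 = - 6/889=-0.01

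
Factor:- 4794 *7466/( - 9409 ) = 2^2*3^1* 17^1*47^1 * 97^( - 2)*3733^1  =  35792004/9409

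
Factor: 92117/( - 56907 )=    - 3^ ( - 2 )*251^1*367^1 * 6323^( - 1) 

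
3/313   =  3/313 =0.01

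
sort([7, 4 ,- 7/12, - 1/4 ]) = [ - 7/12, - 1/4,  4, 7]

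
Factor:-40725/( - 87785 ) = 3^2 * 5^1*97^(-1 ) = 45/97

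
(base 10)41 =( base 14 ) 2D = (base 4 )221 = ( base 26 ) 1f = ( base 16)29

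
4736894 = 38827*122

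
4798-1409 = 3389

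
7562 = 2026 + 5536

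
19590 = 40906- 21316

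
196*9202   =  1803592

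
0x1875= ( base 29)7CQ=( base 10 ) 6261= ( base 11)4782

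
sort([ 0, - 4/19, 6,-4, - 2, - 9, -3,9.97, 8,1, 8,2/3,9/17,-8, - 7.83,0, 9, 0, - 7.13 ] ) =[-9,  -  8, -7.83, - 7.13, - 4,  -  3 , - 2, - 4/19,0,0,0,9/17 , 2/3,1,6,  8,8, 9, 9.97 ]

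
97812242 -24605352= 73206890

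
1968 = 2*984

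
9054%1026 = 846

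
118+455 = 573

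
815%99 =23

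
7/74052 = 7/74052 = 0.00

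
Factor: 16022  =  2^1*8011^1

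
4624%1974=676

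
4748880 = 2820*1684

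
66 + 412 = 478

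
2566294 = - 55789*(-46)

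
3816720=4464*855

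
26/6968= 1/268 = 0.00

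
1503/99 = 15+2/11 = 15.18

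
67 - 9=58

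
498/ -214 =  - 249/107  =  - 2.33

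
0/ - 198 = 0/1 = -  0.00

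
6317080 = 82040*77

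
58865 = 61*965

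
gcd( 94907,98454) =1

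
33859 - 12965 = 20894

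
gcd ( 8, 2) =2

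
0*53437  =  0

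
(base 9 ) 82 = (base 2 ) 1001010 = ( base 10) 74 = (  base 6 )202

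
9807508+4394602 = 14202110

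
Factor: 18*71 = 2^1 * 3^2*71^1 = 1278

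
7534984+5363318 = 12898302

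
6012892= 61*98572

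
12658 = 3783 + 8875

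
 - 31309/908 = - 35+471/908 = -34.48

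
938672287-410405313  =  528266974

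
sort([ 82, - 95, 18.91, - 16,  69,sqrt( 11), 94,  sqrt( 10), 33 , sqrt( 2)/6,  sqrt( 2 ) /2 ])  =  [  -  95,- 16, sqrt( 2 ) /6, sqrt(2)/2, sqrt(10), sqrt(11 ), 18.91, 33, 69, 82,94]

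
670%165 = 10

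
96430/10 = 9643 = 9643.00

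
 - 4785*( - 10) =47850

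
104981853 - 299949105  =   - 194967252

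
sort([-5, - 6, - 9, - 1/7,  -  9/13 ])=[ - 9, - 6, - 5, - 9/13 , - 1/7] 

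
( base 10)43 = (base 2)101011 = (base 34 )19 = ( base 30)1D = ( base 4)223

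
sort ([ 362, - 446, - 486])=[ - 486, - 446,362]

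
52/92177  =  52/92177 = 0.00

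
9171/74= 9171/74  =  123.93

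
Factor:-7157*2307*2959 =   -  3^1*11^1 * 17^1*269^1 * 421^1 * 769^1 = - 48856637841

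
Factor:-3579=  - 3^1 * 1193^1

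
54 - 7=47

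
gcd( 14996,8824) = 4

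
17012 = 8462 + 8550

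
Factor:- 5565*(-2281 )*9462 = 2^1*3^2 * 5^1*7^1*19^1 * 53^1*83^1 * 2281^1= 120108404430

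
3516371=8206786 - 4690415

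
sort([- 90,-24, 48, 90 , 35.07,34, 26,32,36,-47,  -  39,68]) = [  -  90, - 47, - 39,-24, 26,32, 34, 35.07,36,48,68, 90 ] 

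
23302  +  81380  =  104682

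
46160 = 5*9232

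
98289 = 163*603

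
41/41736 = 41/41736 = 0.00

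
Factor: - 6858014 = - 2^1*3429007^1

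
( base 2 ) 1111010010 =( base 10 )978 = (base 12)696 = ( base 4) 33102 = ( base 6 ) 4310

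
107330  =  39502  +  67828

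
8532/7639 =1 + 893/7639 = 1.12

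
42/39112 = 21/19556 = 0.00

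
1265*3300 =4174500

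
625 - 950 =  -  325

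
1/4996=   1/4996 = 0.00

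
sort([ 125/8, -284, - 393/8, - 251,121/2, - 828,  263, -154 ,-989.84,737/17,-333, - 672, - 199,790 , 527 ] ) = [ - 989.84,-828, - 672, - 333,-284,-251, - 199 ,  -  154, - 393/8, 125/8,737/17, 121/2,263,527 , 790 ]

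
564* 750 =423000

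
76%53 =23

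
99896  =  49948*2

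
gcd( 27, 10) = 1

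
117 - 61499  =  -61382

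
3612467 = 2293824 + 1318643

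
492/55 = 8  +  52/55 =8.95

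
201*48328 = 9713928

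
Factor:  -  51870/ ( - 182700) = 247/870 = 2^( - 1 ) * 3^ ( - 1 )*5^( - 1)*13^1*19^1*29^( - 1) 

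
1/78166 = 1/78166 = 0.00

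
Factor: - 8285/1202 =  - 2^( - 1 )*  5^1*601^( - 1)*1657^1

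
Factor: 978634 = 2^1*29^1*47^1*359^1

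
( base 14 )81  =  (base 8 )161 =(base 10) 113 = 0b1110001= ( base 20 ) 5d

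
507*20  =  10140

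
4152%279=246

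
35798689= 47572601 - 11773912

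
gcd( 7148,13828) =4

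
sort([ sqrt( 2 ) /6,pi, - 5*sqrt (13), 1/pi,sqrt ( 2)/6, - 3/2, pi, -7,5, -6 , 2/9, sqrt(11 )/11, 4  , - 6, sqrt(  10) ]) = [  -  5*sqrt( 13 ),  -  7, - 6, - 6, - 3/2 , 2/9, sqrt (2)/6,sqrt( 2 )/6 , sqrt(11)/11, 1/pi,pi,pi, sqrt( 10 ),4,  5 ] 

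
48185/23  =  2095 = 2095.00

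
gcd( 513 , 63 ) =9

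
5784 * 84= 485856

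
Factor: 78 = 2^1*3^1*13^1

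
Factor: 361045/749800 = 2^( - 3 )*5^( - 1)*23^( - 1)*443^1 =443/920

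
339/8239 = 339/8239 = 0.04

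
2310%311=133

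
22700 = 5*4540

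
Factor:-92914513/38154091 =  - 38154091^( - 1 ) * 92914513^1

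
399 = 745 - 346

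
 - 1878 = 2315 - 4193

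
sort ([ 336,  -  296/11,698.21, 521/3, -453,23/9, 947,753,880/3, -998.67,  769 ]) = [  -  998.67, - 453,-296/11,23/9,  521/3,880/3 , 336, 698.21, 753,769,947 ] 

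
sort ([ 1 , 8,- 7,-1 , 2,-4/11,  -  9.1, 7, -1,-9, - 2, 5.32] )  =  [ - 9.1,- 9 ,-7,-2, - 1,-1, - 4/11 , 1, 2, 5.32,  7, 8]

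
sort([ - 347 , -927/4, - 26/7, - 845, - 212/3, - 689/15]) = [-845,-347,  -  927/4, - 212/3,  -  689/15,-26/7] 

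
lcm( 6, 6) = 6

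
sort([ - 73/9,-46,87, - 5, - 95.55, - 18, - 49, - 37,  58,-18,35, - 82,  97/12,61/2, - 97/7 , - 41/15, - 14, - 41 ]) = [ - 95.55, - 82, - 49,-46,- 41, - 37, - 18  , - 18, - 14,  -  97/7,-73/9, - 5, - 41/15, 97/12, 61/2,35, 58, 87 ]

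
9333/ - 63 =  - 149 + 6/7 = - 148.14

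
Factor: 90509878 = 2^1*41^1*1103779^1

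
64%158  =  64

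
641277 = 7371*87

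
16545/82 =16545/82 = 201.77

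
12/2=6=6.00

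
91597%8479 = 6807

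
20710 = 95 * 218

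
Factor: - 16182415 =- 5^1 * 3236483^1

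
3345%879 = 708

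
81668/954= 40834/477  =  85.61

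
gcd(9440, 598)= 2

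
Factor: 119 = 7^1*17^1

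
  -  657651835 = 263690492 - 921342327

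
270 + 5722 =5992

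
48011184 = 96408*498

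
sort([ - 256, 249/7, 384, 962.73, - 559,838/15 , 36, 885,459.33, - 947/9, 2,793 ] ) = [-559, - 256, - 947/9, 2,249/7,36, 838/15,384,459.33, 793,885,962.73 ] 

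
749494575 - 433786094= 315708481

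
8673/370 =8673/370 =23.44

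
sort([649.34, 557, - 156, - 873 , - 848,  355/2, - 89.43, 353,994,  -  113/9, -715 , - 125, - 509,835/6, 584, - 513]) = [ - 873, - 848, - 715,-513, - 509, - 156, - 125, - 89.43,- 113/9, 835/6,355/2,353,557,584, 649.34, 994 ] 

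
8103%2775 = 2553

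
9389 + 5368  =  14757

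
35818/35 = 1023 + 13/35 = 1023.37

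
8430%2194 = 1848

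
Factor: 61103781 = 3^3 * 137^1 * 16519^1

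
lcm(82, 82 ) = 82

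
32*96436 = 3085952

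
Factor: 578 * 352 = 2^6*11^1*17^2= 203456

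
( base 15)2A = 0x28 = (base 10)40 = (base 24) 1G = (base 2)101000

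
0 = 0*6887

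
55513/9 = 55513/9 = 6168.11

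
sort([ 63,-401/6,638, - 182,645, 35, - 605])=[ - 605,-182, -401/6,35 , 63, 638,  645]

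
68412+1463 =69875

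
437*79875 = 34905375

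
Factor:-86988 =-2^2  *  3^1 *11^1*659^1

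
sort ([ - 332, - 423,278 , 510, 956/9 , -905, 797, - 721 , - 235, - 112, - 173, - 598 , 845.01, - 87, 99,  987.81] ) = [ - 905, - 721 ,- 598, - 423,-332, - 235, - 173 ,-112, - 87 , 99, 956/9,  278 , 510 , 797,845.01 , 987.81]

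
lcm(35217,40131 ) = 1725633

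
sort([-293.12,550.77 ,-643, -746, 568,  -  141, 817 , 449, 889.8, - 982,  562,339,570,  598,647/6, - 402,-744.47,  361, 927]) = [ - 982, - 746, - 744.47,-643, - 402 , - 293.12,  -  141,647/6, 339 , 361,  449, 550.77,562, 568,  570,598, 817,889.8, 927]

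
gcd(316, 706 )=2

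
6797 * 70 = 475790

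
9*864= 7776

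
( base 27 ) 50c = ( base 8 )7111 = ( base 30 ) 41R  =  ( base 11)2825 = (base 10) 3657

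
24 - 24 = 0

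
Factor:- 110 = -2^1 *5^1*11^1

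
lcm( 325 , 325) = 325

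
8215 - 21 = 8194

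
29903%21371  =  8532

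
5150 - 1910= 3240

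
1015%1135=1015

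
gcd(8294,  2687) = 1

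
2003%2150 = 2003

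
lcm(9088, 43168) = 172672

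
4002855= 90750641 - 86747786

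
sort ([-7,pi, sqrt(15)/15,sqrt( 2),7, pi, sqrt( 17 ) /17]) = [-7,sqrt( 17)/17, sqrt( 15 ) /15, sqrt( 2), pi, pi,7]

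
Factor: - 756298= - 2^1* 378149^1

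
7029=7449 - 420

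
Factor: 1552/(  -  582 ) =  - 8/3 =- 2^3 * 3^(-1 ) 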